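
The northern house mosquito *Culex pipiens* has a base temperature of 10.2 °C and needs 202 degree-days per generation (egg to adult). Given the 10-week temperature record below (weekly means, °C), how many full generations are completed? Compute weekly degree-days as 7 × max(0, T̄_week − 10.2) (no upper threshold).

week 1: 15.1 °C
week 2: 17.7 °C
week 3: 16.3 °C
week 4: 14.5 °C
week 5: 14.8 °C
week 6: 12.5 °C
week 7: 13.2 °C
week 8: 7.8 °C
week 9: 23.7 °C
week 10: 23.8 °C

2 generations

Weekly DD (7 × max(0, T̄ − 10.2)): 34.3, 52.5, 42.7, 30.1, 32.2, 16.1, 21.0, 0.0, 94.5, 95.2.
Season total = 418.6 DD.
Complete generations = ⌊418.6 / 202⌋ = 2.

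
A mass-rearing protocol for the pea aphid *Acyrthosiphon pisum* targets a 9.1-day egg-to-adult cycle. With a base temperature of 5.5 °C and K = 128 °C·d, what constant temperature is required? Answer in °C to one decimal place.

Required daily accumulation = 128 / 9.1 = 14.066 DD/day.
T = T_base + 14.066 = 5.5 + 14.066 = 19.566 ≈ 19.6 °C.

19.6 °C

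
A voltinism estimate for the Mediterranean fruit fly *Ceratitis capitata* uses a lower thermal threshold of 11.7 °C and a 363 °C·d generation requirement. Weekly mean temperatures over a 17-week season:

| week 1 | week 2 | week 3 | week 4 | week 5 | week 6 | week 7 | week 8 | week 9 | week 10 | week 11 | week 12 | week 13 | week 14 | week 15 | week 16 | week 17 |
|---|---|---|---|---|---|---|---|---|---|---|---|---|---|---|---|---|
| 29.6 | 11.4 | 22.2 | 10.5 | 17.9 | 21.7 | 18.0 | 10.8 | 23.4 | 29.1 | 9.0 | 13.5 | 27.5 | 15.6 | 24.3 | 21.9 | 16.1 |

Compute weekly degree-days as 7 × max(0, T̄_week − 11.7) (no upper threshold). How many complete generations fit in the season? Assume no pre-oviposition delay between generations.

2 generations

Weekly DD (7 × max(0, T̄ − 11.7)): 125.3, 0.0, 73.5, 0.0, 43.4, 70.0, 44.1, 0.0, 81.9, 121.8, 0.0, 12.6, 110.6, 27.3, 88.2, 71.4, 30.8.
Season total = 900.9 DD.
Complete generations = ⌊900.9 / 363⌋ = 2.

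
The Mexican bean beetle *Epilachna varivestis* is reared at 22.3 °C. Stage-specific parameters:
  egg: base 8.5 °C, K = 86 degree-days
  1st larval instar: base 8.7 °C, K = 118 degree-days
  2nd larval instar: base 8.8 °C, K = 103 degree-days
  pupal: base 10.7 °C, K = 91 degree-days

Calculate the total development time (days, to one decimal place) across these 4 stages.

egg: 86 / (22.3 − 8.5) = 86 / 13.8 = 6.232 d.
1st larval instar: 118 / (22.3 − 8.7) = 118 / 13.6 = 8.676 d.
2nd larval instar: 103 / (22.3 − 8.8) = 103 / 13.5 = 7.630 d.
pupal: 91 / (22.3 − 10.7) = 91 / 11.6 = 7.845 d.
Sum = 30.383 ≈ 30.4 days.

30.4 days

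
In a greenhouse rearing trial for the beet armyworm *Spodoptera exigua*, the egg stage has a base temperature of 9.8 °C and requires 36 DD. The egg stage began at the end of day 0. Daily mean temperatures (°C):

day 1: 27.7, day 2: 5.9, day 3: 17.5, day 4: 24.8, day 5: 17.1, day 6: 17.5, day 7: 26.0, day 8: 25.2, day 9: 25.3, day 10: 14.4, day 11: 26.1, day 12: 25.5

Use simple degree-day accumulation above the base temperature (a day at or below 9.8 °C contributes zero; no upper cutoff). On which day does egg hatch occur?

Daily DD above 9.8 °C: 17.9, 0.0, 7.7, 15.0, 7.3, 7.7, 16.2, 15.4, 15.5, 4.6, 16.3, 15.7.
Cumulative: 17.9, 17.9, 25.6, 40.6, 47.9, 55.6, 71.8, 87.2, 102.7, 107.3, 123.6, 139.3.
The total first reaches 36 DD on day 4.

day 4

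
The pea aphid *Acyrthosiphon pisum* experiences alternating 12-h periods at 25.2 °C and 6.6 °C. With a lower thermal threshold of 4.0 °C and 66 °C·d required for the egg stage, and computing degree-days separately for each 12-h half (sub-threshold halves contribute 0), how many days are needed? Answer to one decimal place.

5.5 days

Day half: max(0, 25.2 − 4.0) × 0.5 = 21.2 × 0.5 = 10.60 DD.
Night half: max(0, 6.6 − 4.0) × 0.5 = 2.6 × 0.5 = 1.30 DD.
Per 24 h: 11.90 DD/day.
Duration = 66 / 11.90 = 5.546 ≈ 5.5 days.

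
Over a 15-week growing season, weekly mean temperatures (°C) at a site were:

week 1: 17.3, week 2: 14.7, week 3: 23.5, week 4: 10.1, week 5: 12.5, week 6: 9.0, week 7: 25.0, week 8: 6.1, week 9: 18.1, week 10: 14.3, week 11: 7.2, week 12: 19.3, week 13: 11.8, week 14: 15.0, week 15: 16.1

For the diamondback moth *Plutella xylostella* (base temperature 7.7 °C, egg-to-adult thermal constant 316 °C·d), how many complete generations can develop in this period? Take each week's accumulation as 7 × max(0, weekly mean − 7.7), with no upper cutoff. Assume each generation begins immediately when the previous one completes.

Weekly DD (7 × max(0, T̄ − 7.7)): 67.2, 49.0, 110.6, 16.8, 33.6, 9.1, 121.1, 0.0, 72.8, 46.2, 0.0, 81.2, 28.7, 51.1, 58.8.
Season total = 746.2 DD.
Complete generations = ⌊746.2 / 316⌋ = 2.

2 generations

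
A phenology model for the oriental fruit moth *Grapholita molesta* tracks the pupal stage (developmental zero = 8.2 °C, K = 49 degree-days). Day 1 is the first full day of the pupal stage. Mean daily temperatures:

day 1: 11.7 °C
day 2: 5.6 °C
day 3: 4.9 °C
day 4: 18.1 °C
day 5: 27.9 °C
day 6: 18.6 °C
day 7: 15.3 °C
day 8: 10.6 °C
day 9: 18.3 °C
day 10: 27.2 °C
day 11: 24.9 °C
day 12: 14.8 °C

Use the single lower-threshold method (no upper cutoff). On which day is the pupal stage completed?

Daily DD above 8.2 °C: 3.5, 0.0, 0.0, 9.9, 19.7, 10.4, 7.1, 2.4, 10.1, 19.0, 16.7, 6.6.
Cumulative: 3.5, 3.5, 3.5, 13.4, 33.1, 43.5, 50.6, 53.0, 63.1, 82.1, 98.8, 105.4.
The total first reaches 49 DD on day 7.

day 7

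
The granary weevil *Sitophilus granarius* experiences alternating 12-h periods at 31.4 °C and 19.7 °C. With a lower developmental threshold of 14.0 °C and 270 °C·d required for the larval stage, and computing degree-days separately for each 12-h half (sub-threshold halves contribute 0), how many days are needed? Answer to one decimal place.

23.4 days

Day half: max(0, 31.4 − 14.0) × 0.5 = 17.4 × 0.5 = 8.70 DD.
Night half: max(0, 19.7 − 14.0) × 0.5 = 5.7 × 0.5 = 2.85 DD.
Per 24 h: 11.55 DD/day.
Duration = 270 / 11.55 = 23.377 ≈ 23.4 days.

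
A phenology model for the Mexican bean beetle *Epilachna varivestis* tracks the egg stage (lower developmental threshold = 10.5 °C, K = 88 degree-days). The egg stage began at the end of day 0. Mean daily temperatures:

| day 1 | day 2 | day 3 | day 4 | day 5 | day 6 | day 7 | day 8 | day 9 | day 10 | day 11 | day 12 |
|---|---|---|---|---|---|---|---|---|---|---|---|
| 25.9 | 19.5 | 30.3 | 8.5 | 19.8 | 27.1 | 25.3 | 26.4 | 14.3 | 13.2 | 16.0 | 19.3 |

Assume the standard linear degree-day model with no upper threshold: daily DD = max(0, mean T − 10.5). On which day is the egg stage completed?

day 8

Daily DD above 10.5 °C: 15.4, 9.0, 19.8, 0.0, 9.3, 16.6, 14.8, 15.9, 3.8, 2.7, 5.5, 8.8.
Cumulative: 15.4, 24.4, 44.2, 44.2, 53.5, 70.1, 84.9, 100.8, 104.6, 107.3, 112.8, 121.6.
The total first reaches 88 DD on day 8.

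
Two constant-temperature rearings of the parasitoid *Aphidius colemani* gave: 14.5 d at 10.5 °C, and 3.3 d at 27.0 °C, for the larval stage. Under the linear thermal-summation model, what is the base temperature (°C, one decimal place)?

5.6 °C

Under the model K = D·(T − T_b), so D₁·(T₁ − T_b) = D₂·(T₂ − T_b).
14.5·(10.5 − T_b) = 3.3·(27.0 − T_b)
T_b = (14.5·10.5 − 3.3·27.0) / (14.5 − 3.3) = 63.15 / 11.2 = 5.638 °C ≈ 5.6 °C.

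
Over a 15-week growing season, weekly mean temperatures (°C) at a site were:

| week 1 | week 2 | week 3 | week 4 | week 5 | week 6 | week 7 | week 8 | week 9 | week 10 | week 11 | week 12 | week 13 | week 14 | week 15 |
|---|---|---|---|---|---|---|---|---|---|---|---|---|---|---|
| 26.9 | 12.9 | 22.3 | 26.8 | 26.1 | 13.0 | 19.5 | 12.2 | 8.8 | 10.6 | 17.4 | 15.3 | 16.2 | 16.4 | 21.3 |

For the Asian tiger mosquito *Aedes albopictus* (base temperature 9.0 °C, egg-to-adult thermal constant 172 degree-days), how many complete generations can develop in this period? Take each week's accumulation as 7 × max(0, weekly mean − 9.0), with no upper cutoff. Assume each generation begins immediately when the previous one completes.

Weekly DD (7 × max(0, T̄ − 9.0)): 125.3, 27.3, 93.1, 124.6, 119.7, 28.0, 73.5, 22.4, 0.0, 11.2, 58.8, 44.1, 50.4, 51.8, 86.1.
Season total = 916.3 DD.
Complete generations = ⌊916.3 / 172⌋ = 5.

5 generations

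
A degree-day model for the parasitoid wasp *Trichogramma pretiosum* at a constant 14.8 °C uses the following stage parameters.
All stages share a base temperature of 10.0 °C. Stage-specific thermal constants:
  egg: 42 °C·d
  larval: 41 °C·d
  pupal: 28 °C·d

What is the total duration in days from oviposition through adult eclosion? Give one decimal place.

Daily accumulation at 14.8 °C = 14.8 − 10.0 = 4.8 DD/day.
Total K = 42 + 41 + 28 = 111 DD.
Total duration = 111 / 4.8 = 23.125 ≈ 23.1 days.

23.1 days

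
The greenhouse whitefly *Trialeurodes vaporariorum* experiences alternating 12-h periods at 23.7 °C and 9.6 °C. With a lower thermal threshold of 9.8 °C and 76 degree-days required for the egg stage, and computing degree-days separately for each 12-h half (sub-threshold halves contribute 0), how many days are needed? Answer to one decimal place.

Day half: max(0, 23.7 − 9.8) × 0.5 = 13.9 × 0.5 = 6.95 DD.
Night half: max(0, 9.6 − 9.8) × 0.5 = 0.0 × 0.5 = 0.00 DD.
Per 24 h: 6.95 DD/day.
Duration = 76 / 6.95 = 10.935 ≈ 10.9 days.

10.9 days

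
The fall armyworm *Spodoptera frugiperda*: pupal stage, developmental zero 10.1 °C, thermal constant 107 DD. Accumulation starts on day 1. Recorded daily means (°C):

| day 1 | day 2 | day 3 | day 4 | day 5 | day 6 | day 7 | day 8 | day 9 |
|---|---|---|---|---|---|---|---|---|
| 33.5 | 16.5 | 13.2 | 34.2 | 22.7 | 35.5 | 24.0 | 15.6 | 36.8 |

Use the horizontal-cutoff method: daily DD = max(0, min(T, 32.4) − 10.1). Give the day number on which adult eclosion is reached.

Daily DD above 10.1 °C (capped at 22.3): 22.3, 6.4, 3.1, 22.3, 12.6, 22.3, 13.9, 5.5, 22.3.
Cumulative: 22.3, 28.7, 31.8, 54.1, 66.7, 89.0, 102.9, 108.4, 130.7.
The total first reaches 107 DD on day 8.

day 8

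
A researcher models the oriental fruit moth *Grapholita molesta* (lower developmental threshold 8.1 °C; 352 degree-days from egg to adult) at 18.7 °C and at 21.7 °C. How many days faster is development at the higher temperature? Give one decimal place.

7.3 days

At 18.7 °C: 352 / (18.7 − 8.1) = 352 / 10.6 = 33.208 d.
At 21.7 °C: 352 / (21.7 − 8.1) = 352 / 13.6 = 25.882 d.
Difference = |33.208 − 25.882| = 7.325 ≈ 7.3 days.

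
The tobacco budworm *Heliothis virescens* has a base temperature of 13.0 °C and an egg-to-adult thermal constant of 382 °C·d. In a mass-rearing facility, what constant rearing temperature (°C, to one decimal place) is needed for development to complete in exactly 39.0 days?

22.8 °C

Required daily accumulation = 382 / 39.0 = 9.795 DD/day.
T = T_base + 9.795 = 13.0 + 9.795 = 22.795 ≈ 22.8 °C.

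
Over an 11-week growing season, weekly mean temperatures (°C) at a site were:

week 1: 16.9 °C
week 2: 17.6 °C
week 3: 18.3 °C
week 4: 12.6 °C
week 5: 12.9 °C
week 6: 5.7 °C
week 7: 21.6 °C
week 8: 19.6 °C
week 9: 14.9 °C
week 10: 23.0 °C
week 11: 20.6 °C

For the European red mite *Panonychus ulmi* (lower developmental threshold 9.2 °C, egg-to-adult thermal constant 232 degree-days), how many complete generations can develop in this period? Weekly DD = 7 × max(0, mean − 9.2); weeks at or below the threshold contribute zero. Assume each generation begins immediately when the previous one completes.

2 generations

Weekly DD (7 × max(0, T̄ − 9.2)): 53.9, 58.8, 63.7, 23.8, 25.9, 0.0, 86.8, 72.8, 39.9, 96.6, 79.8.
Season total = 602.0 DD.
Complete generations = ⌊602.0 / 232⌋ = 2.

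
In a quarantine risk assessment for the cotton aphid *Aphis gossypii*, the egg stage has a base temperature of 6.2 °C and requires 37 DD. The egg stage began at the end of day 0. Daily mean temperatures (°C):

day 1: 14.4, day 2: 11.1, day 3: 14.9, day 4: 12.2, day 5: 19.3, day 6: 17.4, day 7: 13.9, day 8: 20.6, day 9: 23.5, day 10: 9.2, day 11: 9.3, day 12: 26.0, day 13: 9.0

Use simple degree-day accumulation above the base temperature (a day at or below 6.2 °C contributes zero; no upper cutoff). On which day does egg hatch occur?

day 5

Daily DD above 6.2 °C: 8.2, 4.9, 8.7, 6.0, 13.1, 11.2, 7.7, 14.4, 17.3, 3.0, 3.1, 19.8, 2.8.
Cumulative: 8.2, 13.1, 21.8, 27.8, 40.9, 52.1, 59.8, 74.2, 91.5, 94.5, 97.6, 117.4, 120.2.
The total first reaches 37 DD on day 5.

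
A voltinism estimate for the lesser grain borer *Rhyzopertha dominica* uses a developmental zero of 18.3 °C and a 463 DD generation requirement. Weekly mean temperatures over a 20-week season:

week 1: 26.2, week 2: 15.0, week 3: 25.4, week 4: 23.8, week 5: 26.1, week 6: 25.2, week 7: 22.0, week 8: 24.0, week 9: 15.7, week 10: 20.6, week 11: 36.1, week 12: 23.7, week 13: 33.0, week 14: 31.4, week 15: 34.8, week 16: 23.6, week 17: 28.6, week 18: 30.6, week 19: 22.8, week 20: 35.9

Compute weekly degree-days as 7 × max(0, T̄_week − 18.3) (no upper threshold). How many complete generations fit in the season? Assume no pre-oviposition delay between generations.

2 generations

Weekly DD (7 × max(0, T̄ − 18.3)): 55.3, 0.0, 49.7, 38.5, 54.6, 48.3, 25.9, 39.9, 0.0, 16.1, 124.6, 37.8, 102.9, 91.7, 115.5, 37.1, 72.1, 86.1, 31.5, 123.2.
Season total = 1150.8 DD.
Complete generations = ⌊1150.8 / 463⌋ = 2.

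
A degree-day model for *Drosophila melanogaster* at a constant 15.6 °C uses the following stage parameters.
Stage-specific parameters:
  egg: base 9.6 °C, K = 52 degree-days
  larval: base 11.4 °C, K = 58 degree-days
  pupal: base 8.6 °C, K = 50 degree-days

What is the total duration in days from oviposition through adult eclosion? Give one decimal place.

29.6 days

egg: 52 / (15.6 − 9.6) = 52 / 6.0 = 8.667 d.
larval: 58 / (15.6 − 11.4) = 58 / 4.2 = 13.810 d.
pupal: 50 / (15.6 − 8.6) = 50 / 7.0 = 7.143 d.
Sum = 29.619 ≈ 29.6 days.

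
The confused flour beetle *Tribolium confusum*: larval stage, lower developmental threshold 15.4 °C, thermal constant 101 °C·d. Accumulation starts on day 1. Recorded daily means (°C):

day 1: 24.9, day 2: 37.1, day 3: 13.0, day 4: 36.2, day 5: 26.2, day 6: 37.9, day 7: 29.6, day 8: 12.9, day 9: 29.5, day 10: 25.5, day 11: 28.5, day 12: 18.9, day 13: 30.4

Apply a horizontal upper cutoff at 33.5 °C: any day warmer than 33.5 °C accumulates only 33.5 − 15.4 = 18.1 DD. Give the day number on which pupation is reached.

day 9

Daily DD above 15.4 °C (capped at 18.1): 9.5, 18.1, 0.0, 18.1, 10.8, 18.1, 14.2, 0.0, 14.1, 10.1, 13.1, 3.5, 15.0.
Cumulative: 9.5, 27.6, 27.6, 45.7, 56.5, 74.6, 88.8, 88.8, 102.9, 113.0, 126.1, 129.6, 144.6.
The total first reaches 101 DD on day 9.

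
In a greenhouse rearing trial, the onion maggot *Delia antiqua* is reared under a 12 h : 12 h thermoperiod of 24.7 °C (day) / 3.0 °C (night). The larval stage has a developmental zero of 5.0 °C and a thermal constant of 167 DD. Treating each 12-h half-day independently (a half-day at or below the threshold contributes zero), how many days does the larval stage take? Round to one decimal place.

Day half: max(0, 24.7 − 5.0) × 0.5 = 19.7 × 0.5 = 9.85 DD.
Night half: max(0, 3.0 − 5.0) × 0.5 = 0.0 × 0.5 = 0.00 DD.
Per 24 h: 9.85 DD/day.
Duration = 167 / 9.85 = 16.954 ≈ 17.0 days.

17.0 days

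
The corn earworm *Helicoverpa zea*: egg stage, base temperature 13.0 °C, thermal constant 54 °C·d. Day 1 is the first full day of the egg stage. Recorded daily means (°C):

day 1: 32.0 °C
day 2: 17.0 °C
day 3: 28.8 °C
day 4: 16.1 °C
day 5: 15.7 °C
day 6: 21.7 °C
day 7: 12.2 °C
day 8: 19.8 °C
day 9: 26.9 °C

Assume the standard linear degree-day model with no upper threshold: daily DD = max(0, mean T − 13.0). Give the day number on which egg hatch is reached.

Daily DD above 13.0 °C: 19.0, 4.0, 15.8, 3.1, 2.7, 8.7, 0.0, 6.8, 13.9.
Cumulative: 19.0, 23.0, 38.8, 41.9, 44.6, 53.3, 53.3, 60.1, 74.0.
The total first reaches 54 DD on day 8.

day 8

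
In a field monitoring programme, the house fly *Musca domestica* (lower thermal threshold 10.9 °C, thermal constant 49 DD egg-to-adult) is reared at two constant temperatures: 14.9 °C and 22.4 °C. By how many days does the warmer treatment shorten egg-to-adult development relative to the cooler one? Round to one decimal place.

8.0 days

At 14.9 °C: 49 / (14.9 − 10.9) = 49 / 4.0 = 12.250 d.
At 22.4 °C: 49 / (22.4 − 10.9) = 49 / 11.5 = 4.261 d.
Difference = |12.250 − 4.261| = 7.989 ≈ 8.0 days.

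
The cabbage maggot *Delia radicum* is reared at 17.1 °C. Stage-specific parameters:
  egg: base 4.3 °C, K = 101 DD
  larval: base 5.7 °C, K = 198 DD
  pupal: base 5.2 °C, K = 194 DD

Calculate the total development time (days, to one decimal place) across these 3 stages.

41.6 days

egg: 101 / (17.1 − 4.3) = 101 / 12.8 = 7.891 d.
larval: 198 / (17.1 − 5.7) = 198 / 11.4 = 17.368 d.
pupal: 194 / (17.1 − 5.2) = 194 / 11.9 = 16.303 d.
Sum = 41.562 ≈ 41.6 days.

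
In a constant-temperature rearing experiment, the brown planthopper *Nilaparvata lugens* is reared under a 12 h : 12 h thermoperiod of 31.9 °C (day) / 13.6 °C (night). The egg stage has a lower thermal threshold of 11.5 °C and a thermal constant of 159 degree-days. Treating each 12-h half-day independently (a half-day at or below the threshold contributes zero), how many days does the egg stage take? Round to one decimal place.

14.1 days

Day half: max(0, 31.9 − 11.5) × 0.5 = 20.4 × 0.5 = 10.20 DD.
Night half: max(0, 13.6 − 11.5) × 0.5 = 2.1 × 0.5 = 1.05 DD.
Per 24 h: 11.25 DD/day.
Duration = 159 / 11.25 = 14.133 ≈ 14.1 days.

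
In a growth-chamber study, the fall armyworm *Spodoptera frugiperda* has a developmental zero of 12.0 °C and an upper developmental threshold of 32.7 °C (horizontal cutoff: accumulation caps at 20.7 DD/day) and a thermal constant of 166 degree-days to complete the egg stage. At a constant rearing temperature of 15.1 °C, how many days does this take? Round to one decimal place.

Daily accumulation = 15.1 − 12.0 = 3.1 DD/day.
Duration = 166 / 3.1 = 53.548 ≈ 53.5 days.

53.5 days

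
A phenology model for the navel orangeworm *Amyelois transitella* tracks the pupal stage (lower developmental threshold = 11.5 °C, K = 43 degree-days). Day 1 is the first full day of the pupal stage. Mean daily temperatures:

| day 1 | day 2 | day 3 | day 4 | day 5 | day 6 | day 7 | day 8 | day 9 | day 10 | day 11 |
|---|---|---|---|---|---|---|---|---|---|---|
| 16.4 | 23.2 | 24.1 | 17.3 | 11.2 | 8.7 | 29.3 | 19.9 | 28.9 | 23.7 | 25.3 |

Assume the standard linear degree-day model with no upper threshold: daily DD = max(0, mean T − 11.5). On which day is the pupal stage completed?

day 7

Daily DD above 11.5 °C: 4.9, 11.7, 12.6, 5.8, 0.0, 0.0, 17.8, 8.4, 17.4, 12.2, 13.8.
Cumulative: 4.9, 16.6, 29.2, 35.0, 35.0, 35.0, 52.8, 61.2, 78.6, 90.8, 104.6.
The total first reaches 43 DD on day 7.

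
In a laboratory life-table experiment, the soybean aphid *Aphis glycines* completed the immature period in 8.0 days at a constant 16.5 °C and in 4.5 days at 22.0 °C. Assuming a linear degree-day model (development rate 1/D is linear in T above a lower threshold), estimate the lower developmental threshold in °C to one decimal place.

9.4 °C

Equal thermal constants: D₁(T₁ − T_b) = D₂(T₂ − T_b).
8.0·(16.5 − T_b) = 4.5·(22.0 − T_b)
T_b = (8.0·16.5 − 4.5·22.0) / (8.0 − 4.5) = 33.00 / 3.5 = 9.429 °C ≈ 9.4 °C.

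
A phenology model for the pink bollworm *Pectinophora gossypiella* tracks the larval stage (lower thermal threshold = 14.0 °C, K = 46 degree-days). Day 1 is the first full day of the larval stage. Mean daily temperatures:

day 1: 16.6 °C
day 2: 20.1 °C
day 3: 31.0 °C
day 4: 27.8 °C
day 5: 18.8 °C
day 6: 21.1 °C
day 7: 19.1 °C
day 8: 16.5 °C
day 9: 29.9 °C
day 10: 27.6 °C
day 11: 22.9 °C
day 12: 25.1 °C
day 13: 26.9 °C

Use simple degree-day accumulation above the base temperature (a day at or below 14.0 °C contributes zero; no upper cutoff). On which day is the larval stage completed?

day 6

Daily DD above 14.0 °C: 2.6, 6.1, 17.0, 13.8, 4.8, 7.1, 5.1, 2.5, 15.9, 13.6, 8.9, 11.1, 12.9.
Cumulative: 2.6, 8.7, 25.7, 39.5, 44.3, 51.4, 56.5, 59.0, 74.9, 88.5, 97.4, 108.5, 121.4.
The total first reaches 46 DD on day 6.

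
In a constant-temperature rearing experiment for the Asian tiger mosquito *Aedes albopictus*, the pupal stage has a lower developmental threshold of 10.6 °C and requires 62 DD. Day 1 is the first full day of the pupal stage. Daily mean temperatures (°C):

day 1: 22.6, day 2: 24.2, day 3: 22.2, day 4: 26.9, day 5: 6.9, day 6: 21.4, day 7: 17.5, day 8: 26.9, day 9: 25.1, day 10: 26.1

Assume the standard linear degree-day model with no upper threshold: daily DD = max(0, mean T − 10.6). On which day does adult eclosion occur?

day 6

Daily DD above 10.6 °C: 12.0, 13.6, 11.6, 16.3, 0.0, 10.8, 6.9, 16.3, 14.5, 15.5.
Cumulative: 12.0, 25.6, 37.2, 53.5, 53.5, 64.3, 71.2, 87.5, 102.0, 117.5.
The total first reaches 62 DD on day 6.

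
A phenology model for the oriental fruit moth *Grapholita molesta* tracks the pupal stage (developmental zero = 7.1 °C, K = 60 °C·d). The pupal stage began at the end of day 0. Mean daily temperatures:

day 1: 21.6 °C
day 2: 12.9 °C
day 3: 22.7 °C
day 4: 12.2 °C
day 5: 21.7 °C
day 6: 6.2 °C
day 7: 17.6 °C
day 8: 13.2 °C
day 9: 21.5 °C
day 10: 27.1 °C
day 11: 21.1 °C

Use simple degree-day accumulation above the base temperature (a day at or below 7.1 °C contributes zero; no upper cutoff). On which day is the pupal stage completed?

Daily DD above 7.1 °C: 14.5, 5.8, 15.6, 5.1, 14.6, 0.0, 10.5, 6.1, 14.4, 20.0, 14.0.
Cumulative: 14.5, 20.3, 35.9, 41.0, 55.6, 55.6, 66.1, 72.2, 86.6, 106.6, 120.6.
The total first reaches 60 DD on day 7.

day 7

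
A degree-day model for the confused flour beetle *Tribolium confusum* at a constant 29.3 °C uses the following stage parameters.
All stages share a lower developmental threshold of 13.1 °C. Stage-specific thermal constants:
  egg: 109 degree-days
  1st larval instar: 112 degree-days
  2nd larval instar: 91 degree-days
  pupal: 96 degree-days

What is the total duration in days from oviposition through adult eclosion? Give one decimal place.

25.2 days

Daily accumulation at 29.3 °C = 29.3 − 13.1 = 16.2 DD/day.
Total K = 109 + 112 + 91 + 96 = 408 DD.
Total duration = 408 / 16.2 = 25.185 ≈ 25.2 days.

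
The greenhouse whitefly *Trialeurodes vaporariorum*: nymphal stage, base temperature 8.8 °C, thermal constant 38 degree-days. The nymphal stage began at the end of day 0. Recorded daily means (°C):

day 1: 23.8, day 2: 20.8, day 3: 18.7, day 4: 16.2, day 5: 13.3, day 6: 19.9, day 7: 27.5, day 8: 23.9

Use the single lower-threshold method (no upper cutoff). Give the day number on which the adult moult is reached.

Daily DD above 8.8 °C: 15.0, 12.0, 9.9, 7.4, 4.5, 11.1, 18.7, 15.1.
Cumulative: 15.0, 27.0, 36.9, 44.3, 48.8, 59.9, 78.6, 93.7.
The total first reaches 38 DD on day 4.

day 4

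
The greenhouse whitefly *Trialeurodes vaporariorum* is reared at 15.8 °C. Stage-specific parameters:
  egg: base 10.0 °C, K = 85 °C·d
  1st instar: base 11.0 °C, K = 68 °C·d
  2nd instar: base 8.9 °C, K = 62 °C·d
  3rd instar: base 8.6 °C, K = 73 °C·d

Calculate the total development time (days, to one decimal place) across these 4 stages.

47.9 days

egg: 85 / (15.8 − 10.0) = 85 / 5.8 = 14.655 d.
1st instar: 68 / (15.8 − 11.0) = 68 / 4.8 = 14.167 d.
2nd instar: 62 / (15.8 − 8.9) = 62 / 6.9 = 8.986 d.
3rd instar: 73 / (15.8 − 8.6) = 73 / 7.2 = 10.139 d.
Sum = 47.946 ≈ 47.9 days.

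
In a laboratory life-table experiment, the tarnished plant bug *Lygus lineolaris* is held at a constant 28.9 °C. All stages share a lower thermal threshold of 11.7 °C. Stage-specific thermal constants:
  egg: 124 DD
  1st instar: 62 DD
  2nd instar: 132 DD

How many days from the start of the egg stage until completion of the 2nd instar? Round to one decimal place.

Daily accumulation at 28.9 °C = 28.9 − 11.7 = 17.2 DD/day.
Total K = 124 + 62 + 132 = 318 DD.
Total duration = 318 / 17.2 = 18.488 ≈ 18.5 days.

18.5 days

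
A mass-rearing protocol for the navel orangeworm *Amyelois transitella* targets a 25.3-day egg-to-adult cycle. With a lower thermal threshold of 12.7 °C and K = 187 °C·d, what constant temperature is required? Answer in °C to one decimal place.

Required daily accumulation = 187 / 25.3 = 7.391 DD/day.
T = T_base + 7.391 = 12.7 + 7.391 = 20.091 ≈ 20.1 °C.

20.1 °C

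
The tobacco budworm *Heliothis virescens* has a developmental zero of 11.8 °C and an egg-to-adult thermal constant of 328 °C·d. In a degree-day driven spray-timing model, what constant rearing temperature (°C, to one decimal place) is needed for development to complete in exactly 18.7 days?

Required daily accumulation = 328 / 18.7 = 17.540 DD/day.
T = T_base + 17.540 = 11.8 + 17.540 = 29.340 ≈ 29.3 °C.

29.3 °C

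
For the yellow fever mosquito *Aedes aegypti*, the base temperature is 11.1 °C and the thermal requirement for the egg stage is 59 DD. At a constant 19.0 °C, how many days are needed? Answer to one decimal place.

Daily accumulation = 19.0 − 11.1 = 7.9 DD/day.
Duration = 59 / 7.9 = 7.468 ≈ 7.5 days.

7.5 days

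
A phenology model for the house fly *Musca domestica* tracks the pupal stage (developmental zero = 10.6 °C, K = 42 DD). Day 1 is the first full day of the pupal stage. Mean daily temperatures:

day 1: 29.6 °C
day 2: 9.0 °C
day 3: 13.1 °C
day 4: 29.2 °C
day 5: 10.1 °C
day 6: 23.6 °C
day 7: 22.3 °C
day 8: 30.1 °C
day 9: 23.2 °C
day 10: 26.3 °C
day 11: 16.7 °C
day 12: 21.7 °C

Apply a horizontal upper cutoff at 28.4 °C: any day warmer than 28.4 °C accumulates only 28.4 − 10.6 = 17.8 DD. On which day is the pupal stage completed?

Daily DD above 10.6 °C (capped at 17.8): 17.8, 0.0, 2.5, 17.8, 0.0, 13.0, 11.7, 17.8, 12.6, 15.7, 6.1, 11.1.
Cumulative: 17.8, 17.8, 20.3, 38.1, 38.1, 51.1, 62.8, 80.6, 93.2, 108.9, 115.0, 126.1.
The total first reaches 42 DD on day 6.

day 6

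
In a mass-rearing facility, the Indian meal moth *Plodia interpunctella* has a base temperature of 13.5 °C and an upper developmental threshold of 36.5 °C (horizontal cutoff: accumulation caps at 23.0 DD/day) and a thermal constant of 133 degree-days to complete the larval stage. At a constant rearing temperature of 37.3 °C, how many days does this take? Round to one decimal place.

5.8 days

Temperature 37.3 °C exceeds the upper threshold, so daily accumulation caps at 36.5 − 13.5 = 23.0 DD/day.
Duration = 133 / 23.0 = 5.783 ≈ 5.8 days.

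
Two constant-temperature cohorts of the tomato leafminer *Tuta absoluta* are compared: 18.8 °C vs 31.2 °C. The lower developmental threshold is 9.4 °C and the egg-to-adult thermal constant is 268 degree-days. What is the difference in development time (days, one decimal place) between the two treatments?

16.2 days

At 18.8 °C: 268 / (18.8 − 9.4) = 268 / 9.4 = 28.511 d.
At 31.2 °C: 268 / (31.2 − 9.4) = 268 / 21.8 = 12.294 d.
Difference = |28.511 − 12.294| = 16.217 ≈ 16.2 days.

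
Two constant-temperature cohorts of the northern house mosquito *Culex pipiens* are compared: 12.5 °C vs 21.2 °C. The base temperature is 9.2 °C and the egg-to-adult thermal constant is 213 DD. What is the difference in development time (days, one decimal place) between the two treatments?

46.8 days

At 12.5 °C: 213 / (12.5 − 9.2) = 213 / 3.3 = 64.545 d.
At 21.2 °C: 213 / (21.2 − 9.2) = 213 / 12.0 = 17.750 d.
Difference = |64.545 − 17.750| = 46.795 ≈ 46.8 days.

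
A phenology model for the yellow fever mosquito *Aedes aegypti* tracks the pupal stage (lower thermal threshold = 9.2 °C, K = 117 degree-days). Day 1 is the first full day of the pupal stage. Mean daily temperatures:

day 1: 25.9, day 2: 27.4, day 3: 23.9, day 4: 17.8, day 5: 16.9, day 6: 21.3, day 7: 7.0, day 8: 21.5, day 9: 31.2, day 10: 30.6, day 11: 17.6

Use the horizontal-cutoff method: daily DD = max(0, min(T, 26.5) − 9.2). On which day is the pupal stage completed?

Daily DD above 9.2 °C (capped at 17.3): 16.7, 17.3, 14.7, 8.6, 7.7, 12.1, 0.0, 12.3, 17.3, 17.3, 8.4.
Cumulative: 16.7, 34.0, 48.7, 57.3, 65.0, 77.1, 77.1, 89.4, 106.7, 124.0, 132.4.
The total first reaches 117 DD on day 10.

day 10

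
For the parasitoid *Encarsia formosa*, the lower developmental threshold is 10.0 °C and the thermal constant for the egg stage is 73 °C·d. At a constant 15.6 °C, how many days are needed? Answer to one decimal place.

13.0 days

Daily accumulation = 15.6 − 10.0 = 5.6 DD/day.
Duration = 73 / 5.6 = 13.036 ≈ 13.0 days.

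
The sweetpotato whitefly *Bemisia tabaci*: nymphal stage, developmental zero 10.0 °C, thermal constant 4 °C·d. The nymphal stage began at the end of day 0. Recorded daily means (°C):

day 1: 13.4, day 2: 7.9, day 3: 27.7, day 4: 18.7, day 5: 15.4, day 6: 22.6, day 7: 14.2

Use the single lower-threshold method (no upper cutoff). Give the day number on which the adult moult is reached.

day 3

Daily DD above 10.0 °C: 3.4, 0.0, 17.7, 8.7, 5.4, 12.6, 4.2.
Cumulative: 3.4, 3.4, 21.1, 29.8, 35.2, 47.8, 52.0.
The total first reaches 4 DD on day 3.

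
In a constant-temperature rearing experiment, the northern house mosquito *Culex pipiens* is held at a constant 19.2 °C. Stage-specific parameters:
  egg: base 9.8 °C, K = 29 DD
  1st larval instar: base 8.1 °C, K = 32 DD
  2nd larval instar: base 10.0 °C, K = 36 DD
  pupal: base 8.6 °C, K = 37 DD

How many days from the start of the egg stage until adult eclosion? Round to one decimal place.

egg: 29 / (19.2 − 9.8) = 29 / 9.4 = 3.085 d.
1st larval instar: 32 / (19.2 − 8.1) = 32 / 11.1 = 2.883 d.
2nd larval instar: 36 / (19.2 − 10.0) = 36 / 9.2 = 3.913 d.
pupal: 37 / (19.2 − 8.6) = 37 / 10.6 = 3.491 d.
Sum = 13.372 ≈ 13.4 days.

13.4 days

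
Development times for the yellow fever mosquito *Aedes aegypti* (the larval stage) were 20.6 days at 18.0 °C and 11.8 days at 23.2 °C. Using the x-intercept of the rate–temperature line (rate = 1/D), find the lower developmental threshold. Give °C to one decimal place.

Linear rate model ⇒ the product D·(T − T_b) is constant across temperatures.
20.6·(18.0 − T_b) = 11.8·(23.2 − T_b)
T_b = (20.6·18.0 − 11.8·23.2) / (20.6 − 11.8) = 97.04 / 8.8 = 11.027 °C ≈ 11.0 °C.

11.0 °C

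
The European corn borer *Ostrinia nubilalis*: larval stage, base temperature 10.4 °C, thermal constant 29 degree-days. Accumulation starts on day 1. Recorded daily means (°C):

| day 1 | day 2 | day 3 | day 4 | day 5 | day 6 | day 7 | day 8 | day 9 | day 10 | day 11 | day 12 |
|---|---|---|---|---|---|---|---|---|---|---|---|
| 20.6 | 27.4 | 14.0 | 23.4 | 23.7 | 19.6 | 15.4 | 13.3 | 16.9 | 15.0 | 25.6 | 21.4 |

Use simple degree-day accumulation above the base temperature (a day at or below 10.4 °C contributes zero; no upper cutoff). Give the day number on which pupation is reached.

day 3

Daily DD above 10.4 °C: 10.2, 17.0, 3.6, 13.0, 13.3, 9.2, 5.0, 2.9, 6.5, 4.6, 15.2, 11.0.
Cumulative: 10.2, 27.2, 30.8, 43.8, 57.1, 66.3, 71.3, 74.2, 80.7, 85.3, 100.5, 111.5.
The total first reaches 29 DD on day 3.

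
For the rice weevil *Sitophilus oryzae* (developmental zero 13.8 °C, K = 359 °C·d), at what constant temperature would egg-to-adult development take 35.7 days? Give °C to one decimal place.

Required daily accumulation = 359 / 35.7 = 10.056 DD/day.
T = T_base + 10.056 = 13.8 + 10.056 = 23.856 ≈ 23.9 °C.

23.9 °C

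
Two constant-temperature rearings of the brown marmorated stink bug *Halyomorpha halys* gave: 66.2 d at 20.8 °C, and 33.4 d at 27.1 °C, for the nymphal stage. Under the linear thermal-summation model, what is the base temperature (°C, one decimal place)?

14.4 °C

Equal thermal constants: D₁(T₁ − T_b) = D₂(T₂ − T_b).
66.2·(20.8 − T_b) = 33.4·(27.1 − T_b)
T_b = (66.2·20.8 − 33.4·27.1) / (66.2 − 33.4) = 471.82 / 32.8 = 14.385 °C ≈ 14.4 °C.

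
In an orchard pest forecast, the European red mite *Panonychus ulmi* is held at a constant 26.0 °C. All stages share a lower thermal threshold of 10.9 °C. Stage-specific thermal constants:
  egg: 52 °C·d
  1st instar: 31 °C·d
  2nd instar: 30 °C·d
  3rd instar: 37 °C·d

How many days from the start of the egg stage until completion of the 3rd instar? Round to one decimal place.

Daily accumulation at 26.0 °C = 26.0 − 10.9 = 15.1 DD/day.
Total K = 52 + 31 + 30 + 37 = 150 DD.
Total duration = 150 / 15.1 = 9.934 ≈ 9.9 days.

9.9 days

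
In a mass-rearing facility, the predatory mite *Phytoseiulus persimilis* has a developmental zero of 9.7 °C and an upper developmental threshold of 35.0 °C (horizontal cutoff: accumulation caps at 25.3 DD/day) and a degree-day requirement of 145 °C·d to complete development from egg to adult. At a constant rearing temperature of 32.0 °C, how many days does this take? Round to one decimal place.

6.5 days

Daily accumulation = 32.0 − 9.7 = 22.3 DD/day.
Duration = 145 / 22.3 = 6.502 ≈ 6.5 days.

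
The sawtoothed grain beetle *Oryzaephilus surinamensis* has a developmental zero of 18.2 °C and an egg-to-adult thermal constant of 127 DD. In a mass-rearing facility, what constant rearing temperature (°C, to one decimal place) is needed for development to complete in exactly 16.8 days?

Required daily accumulation = 127 / 16.8 = 7.560 DD/day.
T = T_base + 7.560 = 18.2 + 7.560 = 25.760 ≈ 25.8 °C.

25.8 °C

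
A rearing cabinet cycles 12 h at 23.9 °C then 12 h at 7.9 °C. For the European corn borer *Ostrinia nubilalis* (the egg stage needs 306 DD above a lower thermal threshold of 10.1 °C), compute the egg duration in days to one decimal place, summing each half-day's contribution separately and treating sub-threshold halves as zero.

44.3 days

Day half: max(0, 23.9 − 10.1) × 0.5 = 13.8 × 0.5 = 6.90 DD.
Night half: max(0, 7.9 − 10.1) × 0.5 = 0.0 × 0.5 = 0.00 DD.
Per 24 h: 6.90 DD/day.
Duration = 306 / 6.90 = 44.348 ≈ 44.3 days.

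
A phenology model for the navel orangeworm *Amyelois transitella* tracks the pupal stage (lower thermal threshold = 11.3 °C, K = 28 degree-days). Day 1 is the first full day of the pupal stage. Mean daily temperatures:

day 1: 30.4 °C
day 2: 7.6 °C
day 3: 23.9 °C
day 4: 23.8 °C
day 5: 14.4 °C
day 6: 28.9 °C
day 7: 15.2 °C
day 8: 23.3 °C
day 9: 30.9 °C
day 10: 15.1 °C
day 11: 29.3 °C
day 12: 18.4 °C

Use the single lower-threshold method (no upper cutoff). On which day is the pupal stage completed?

day 3

Daily DD above 11.3 °C: 19.1, 0.0, 12.6, 12.5, 3.1, 17.6, 3.9, 12.0, 19.6, 3.8, 18.0, 7.1.
Cumulative: 19.1, 19.1, 31.7, 44.2, 47.3, 64.9, 68.8, 80.8, 100.4, 104.2, 122.2, 129.3.
The total first reaches 28 DD on day 3.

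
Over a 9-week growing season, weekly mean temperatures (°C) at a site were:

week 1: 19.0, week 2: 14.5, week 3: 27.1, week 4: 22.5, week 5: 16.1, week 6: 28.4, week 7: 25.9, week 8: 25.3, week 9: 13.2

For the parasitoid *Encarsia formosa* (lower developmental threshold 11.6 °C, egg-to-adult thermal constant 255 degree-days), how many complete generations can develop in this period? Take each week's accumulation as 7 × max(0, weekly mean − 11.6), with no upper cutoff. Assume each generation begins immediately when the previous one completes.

Weekly DD (7 × max(0, T̄ − 11.6)): 51.8, 20.3, 108.5, 76.3, 31.5, 117.6, 100.1, 95.9, 11.2.
Season total = 613.2 DD.
Complete generations = ⌊613.2 / 255⌋ = 2.

2 generations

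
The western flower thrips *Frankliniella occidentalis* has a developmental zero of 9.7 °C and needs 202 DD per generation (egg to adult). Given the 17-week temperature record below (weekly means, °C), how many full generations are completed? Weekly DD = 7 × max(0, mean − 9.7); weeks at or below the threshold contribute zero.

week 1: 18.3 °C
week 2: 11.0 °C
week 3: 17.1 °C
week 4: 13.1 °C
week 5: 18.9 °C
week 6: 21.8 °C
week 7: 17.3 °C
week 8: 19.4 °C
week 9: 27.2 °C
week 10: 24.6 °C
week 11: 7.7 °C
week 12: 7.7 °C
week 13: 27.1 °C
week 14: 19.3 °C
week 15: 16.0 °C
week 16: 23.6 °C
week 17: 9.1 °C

4 generations

Weekly DD (7 × max(0, T̄ − 9.7)): 60.2, 9.1, 51.8, 23.8, 64.4, 84.7, 53.2, 67.9, 122.5, 104.3, 0.0, 0.0, 121.8, 67.2, 44.1, 97.3, 0.0.
Season total = 972.3 DD.
Complete generations = ⌊972.3 / 202⌋ = 4.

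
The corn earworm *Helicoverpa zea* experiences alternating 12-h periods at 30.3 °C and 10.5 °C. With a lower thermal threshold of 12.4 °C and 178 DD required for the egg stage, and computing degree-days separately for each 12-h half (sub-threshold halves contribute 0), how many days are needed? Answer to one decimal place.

Day half: max(0, 30.3 − 12.4) × 0.5 = 17.9 × 0.5 = 8.95 DD.
Night half: max(0, 10.5 − 12.4) × 0.5 = 0.0 × 0.5 = 0.00 DD.
Per 24 h: 8.95 DD/day.
Duration = 178 / 8.95 = 19.888 ≈ 19.9 days.

19.9 days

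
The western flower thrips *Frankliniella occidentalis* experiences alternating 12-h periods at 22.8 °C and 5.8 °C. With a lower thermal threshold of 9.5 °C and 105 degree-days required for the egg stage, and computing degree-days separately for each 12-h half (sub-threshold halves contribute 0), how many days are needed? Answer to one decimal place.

Day half: max(0, 22.8 − 9.5) × 0.5 = 13.3 × 0.5 = 6.65 DD.
Night half: max(0, 5.8 − 9.5) × 0.5 = 0.0 × 0.5 = 0.00 DD.
Per 24 h: 6.65 DD/day.
Duration = 105 / 6.65 = 15.789 ≈ 15.8 days.

15.8 days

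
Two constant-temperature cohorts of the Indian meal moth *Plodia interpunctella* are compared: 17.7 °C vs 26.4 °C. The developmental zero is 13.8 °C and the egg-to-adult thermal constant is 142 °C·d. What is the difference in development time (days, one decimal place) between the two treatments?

25.1 days

At 17.7 °C: 142 / (17.7 − 13.8) = 142 / 3.9 = 36.410 d.
At 26.4 °C: 142 / (26.4 − 13.8) = 142 / 12.6 = 11.270 d.
Difference = |36.410 − 11.270| = 25.140 ≈ 25.1 days.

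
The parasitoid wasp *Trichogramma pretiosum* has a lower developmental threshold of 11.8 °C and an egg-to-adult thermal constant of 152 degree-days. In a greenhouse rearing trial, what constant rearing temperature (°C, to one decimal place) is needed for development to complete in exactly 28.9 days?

Required daily accumulation = 152 / 28.9 = 5.260 DD/day.
T = T_base + 5.260 = 11.8 + 5.260 = 17.060 ≈ 17.1 °C.

17.1 °C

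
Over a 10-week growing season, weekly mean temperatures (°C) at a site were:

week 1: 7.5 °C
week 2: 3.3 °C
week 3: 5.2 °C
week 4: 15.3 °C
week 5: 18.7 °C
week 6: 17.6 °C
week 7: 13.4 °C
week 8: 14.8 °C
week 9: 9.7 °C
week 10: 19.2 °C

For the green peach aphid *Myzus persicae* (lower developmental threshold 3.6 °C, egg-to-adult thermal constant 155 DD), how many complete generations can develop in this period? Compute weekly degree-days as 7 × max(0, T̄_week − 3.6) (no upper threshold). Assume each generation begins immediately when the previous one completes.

Weekly DD (7 × max(0, T̄ − 3.6)): 27.3, 0.0, 11.2, 81.9, 105.7, 98.0, 68.6, 78.4, 42.7, 109.2.
Season total = 623.0 DD.
Complete generations = ⌊623.0 / 155⌋ = 4.

4 generations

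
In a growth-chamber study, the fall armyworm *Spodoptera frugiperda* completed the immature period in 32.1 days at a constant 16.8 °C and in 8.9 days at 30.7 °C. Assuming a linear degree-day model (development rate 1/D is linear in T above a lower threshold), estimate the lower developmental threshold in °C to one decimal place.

Equal thermal constants: D₁(T₁ − T_b) = D₂(T₂ − T_b).
32.1·(16.8 − T_b) = 8.9·(30.7 − T_b)
T_b = (32.1·16.8 − 8.9·30.7) / (32.1 − 8.9) = 266.05 / 23.2 = 11.468 °C ≈ 11.5 °C.

11.5 °C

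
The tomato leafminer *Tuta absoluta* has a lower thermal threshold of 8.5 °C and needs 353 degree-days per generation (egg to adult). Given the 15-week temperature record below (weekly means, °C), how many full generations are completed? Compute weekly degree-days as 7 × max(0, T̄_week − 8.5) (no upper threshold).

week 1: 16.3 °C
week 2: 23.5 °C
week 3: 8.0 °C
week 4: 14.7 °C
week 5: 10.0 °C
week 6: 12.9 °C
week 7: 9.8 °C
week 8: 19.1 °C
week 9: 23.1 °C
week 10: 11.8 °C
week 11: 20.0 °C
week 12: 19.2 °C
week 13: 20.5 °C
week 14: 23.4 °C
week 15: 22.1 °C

Weekly DD (7 × max(0, T̄ − 8.5)): 54.6, 105.0, 0.0, 43.4, 10.5, 30.8, 9.1, 74.2, 102.2, 23.1, 80.5, 74.9, 84.0, 104.3, 95.2.
Season total = 891.8 DD.
Complete generations = ⌊891.8 / 353⌋ = 2.

2 generations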